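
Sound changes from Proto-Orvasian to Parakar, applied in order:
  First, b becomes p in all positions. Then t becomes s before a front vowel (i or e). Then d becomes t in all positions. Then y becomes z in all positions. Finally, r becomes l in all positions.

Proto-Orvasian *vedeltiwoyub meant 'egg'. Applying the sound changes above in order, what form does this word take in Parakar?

vetelsiwozup

Parakar: start from *vedeltiwoyub.
  rule 1 (unconditioned shift): vedeltiwoyub → vedeltiwoyup
  rule 2 (palatalisation): vedeltiwoyup → vedelsiwoyup
  rule 3 (unconditioned shift): vedelsiwoyup → vetelsiwoyup
  rule 4 (unconditioned shift): vetelsiwoyup → vetelsiwozup
  rule 5: no change — vetelsiwozup
  ⇒ Parakar vetelsiwozup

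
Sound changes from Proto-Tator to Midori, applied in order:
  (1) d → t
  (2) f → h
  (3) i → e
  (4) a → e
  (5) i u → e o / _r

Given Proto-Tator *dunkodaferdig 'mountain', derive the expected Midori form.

tunkoteherteg

Midori: *dunkodaferdig
  dunkodaferdig → tunkotafertig   [unconditioned shift]
  tunkotafertig → tunkotahertig   [unconditioned shift]
  tunkotahertig → tunkotaherteg   [vowel merger]
  tunkotaherteg → tunkoteherteg   [vowel merger]
  tunkoteherteg (rule 5 does not apply)
  giving Midori tunkoteherteg.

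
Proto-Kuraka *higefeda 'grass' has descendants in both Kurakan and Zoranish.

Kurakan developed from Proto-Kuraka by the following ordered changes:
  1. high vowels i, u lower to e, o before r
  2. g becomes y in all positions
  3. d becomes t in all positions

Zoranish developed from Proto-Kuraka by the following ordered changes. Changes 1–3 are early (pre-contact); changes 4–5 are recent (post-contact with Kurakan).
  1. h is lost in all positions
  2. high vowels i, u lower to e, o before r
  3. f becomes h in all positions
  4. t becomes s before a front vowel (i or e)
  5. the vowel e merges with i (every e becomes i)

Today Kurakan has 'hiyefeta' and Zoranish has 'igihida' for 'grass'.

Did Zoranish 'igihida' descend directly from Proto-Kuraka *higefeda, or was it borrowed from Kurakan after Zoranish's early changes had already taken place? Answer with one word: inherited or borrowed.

If inherited, *higefeda would pass through all of Zoranish's changes:
Zoranish: *higefeda > igefeda > igeheda > igihida  (by h-loss, unconditioned shift, vowel merger)
If borrowed from Kurakan 'hiyefeta' after the early changes, it would undergo only the recent ones:
  rule 4 (palatalisation): no change (hiyefeta)
  rule 5 (vowel merger): hiyefeta → hiyifita
  ⇒ as a loan: hiyifita
Zoranish 'igihida' matches the inherited outcome exactly, so it is an inherited cognate, not a loan.

inherited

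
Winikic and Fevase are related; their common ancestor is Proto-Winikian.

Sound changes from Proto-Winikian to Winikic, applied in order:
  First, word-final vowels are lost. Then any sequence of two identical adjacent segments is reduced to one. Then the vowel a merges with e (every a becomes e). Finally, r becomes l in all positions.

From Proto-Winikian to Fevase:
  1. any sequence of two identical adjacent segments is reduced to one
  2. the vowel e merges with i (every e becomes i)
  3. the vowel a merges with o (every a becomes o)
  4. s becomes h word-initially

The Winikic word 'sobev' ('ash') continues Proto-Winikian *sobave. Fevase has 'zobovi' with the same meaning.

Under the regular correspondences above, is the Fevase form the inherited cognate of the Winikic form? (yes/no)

no

Derive the expected Fevase reflex of *sobave:
Fevase: *sobave
  sobave (rule 1 does not apply)
  sobave → sobavi   [vowel merger]
  sobavi → sobovi   [vowel merger]
  sobovi → hobovi   [debuccalisation]
  giving Fevase hobovi.
The regular Fevase reflex would be 'hobovi', but the attested form is 'zobovi'. The correspondence is irregular, so they are not cognates (the Fevase form has a different source).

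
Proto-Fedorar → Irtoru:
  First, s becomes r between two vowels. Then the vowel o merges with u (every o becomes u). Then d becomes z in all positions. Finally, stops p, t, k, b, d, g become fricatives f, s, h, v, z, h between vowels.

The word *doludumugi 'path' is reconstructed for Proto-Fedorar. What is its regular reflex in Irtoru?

Irtoru: *doludumugi > duludumugi > zuluzumugi > zuluzumuhi  (by vowel merger, unconditioned shift, intervocalic lenition)

zuluzumuhi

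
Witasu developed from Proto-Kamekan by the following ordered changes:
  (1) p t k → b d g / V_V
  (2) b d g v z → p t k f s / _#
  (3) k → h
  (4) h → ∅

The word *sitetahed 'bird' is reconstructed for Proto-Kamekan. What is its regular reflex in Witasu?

sidedaet

Witasu: *sitetahed > sidedahed > sidedahet > sidedaet  (by intervocalic voicing, final devoicing, h-loss)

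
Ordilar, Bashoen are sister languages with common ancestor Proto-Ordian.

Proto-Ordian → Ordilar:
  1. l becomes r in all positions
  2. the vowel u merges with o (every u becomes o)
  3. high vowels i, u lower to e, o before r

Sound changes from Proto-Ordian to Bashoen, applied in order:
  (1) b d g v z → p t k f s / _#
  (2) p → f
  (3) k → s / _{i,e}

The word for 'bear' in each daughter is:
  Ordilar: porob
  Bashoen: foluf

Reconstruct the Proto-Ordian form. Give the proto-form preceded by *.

*polub

Position 3: Ordilar has r, Bashoen has l. Bashoen preserves l here (none of its changes turn any other segment into l), so the proto-segment is *l.
Position 5: Ordilar has b, Bashoen has f. Ordilar preserves b here (none of its changes turn any other segment into b), so the proto-segment is *b.
Position 4: Ordilar has o, Bashoen has u. Bashoen preserves u here (none of its changes turn any other segment into u), so the proto-segment is *u.
Continuing position by position gives *polub; check it forward:
Ordilar: start from *polub.
  rule 1 (unconditioned shift): polub → porub
  rule 2 (vowel merger): porub → porob
  rule 3: no change — porob
  ⇒ Ordilar porob
Bashoen: *polub > polup > foluf  (by final devoicing, unconditioned shift)
*polub is the unique common source.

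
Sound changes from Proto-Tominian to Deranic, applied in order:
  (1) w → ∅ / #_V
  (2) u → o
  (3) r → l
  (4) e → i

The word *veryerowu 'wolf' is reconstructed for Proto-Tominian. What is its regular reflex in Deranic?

vilyilowo

Deranic: start from *veryerowu.
  rule 1: no change — veryerowu
  rule 2 (vowel merger): veryerowu → veryerowo
  rule 3 (unconditioned shift): veryerowo → velyelowo
  rule 4 (vowel merger): velyelowo → vilyilowo
  ⇒ Deranic vilyilowo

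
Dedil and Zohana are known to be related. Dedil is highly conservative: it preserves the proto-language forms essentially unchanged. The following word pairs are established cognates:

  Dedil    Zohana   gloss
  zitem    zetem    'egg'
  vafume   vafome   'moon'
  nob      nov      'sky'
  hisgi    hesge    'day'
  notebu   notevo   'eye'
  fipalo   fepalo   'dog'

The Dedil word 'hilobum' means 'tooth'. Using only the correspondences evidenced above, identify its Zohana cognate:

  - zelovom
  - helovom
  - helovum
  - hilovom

helovom

zitem ~ zetem, hisgi ~ hesge — Dedil i corresponds to Zohana e after a consonant, before a consonant other than r, m, n, p, b, f, v.
notebu ~ notevo — Dedil b corresponds to Zohana v between vowels (before a back vowel).
vafume ~ vafome — Dedil u corresponds to Zohana o after a consonant, before a nasal.
Applying these to Dedil 'hilobum':
  hilobum → helobum   (i→e after a consonant, before a consonant other than r, m, n, p, b, f, v)
  helobum → helovum   (b→v between vowels (before a back vowel))
  helovum → helovom   (u→o after a consonant, before a nasal)
So the Zohana cognate is 'helovom'.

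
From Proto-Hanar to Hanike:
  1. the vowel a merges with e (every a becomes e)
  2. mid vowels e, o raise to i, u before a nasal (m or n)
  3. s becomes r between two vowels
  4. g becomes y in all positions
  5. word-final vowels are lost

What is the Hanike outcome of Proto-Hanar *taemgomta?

teimyumt

Hanike: *taemgomta > teemgomte > teimgumte > teimyumte > teimyumt  (by vowel merger, pre-nasal raising, unconditioned shift, apocope)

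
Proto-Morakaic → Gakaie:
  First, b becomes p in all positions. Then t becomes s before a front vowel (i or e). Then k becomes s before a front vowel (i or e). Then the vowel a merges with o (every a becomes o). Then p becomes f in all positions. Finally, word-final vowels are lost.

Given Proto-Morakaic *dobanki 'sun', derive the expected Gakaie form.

dofons

Gakaie: *dobanki
  dobanki → dopanki   [unconditioned shift]
  dopanki (rule 2 does not apply)
  dopanki → dopansi   [palatalisation]
  dopansi → doponsi   [vowel merger]
  doponsi → dofonsi   [unconditioned shift]
  dofonsi → dofons   [apocope]
  giving Gakaie dofons.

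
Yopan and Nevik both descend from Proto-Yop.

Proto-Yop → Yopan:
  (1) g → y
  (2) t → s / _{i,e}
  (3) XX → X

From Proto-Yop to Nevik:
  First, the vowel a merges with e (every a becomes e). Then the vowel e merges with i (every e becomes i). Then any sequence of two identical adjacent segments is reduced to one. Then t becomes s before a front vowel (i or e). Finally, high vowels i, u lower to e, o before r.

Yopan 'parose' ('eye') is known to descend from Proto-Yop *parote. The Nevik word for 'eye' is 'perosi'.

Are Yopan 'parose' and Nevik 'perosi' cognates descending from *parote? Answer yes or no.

yes

Derive the expected Nevik reflex of *parote:
Nevik: *parote > perote > piroti > pirosi > perosi  (by vowel merger, vowel merger, palatalisation, pre-rhotic lowering)
Nevik 'perosi' matches the regular reflex exactly, so the pair is cognate.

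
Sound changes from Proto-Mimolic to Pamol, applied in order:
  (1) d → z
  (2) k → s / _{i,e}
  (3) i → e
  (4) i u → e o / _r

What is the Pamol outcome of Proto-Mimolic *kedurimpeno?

Pamol: *kedurimpeno
  kedurimpeno → kezurimpeno   [unconditioned shift]
  kezurimpeno → sezurimpeno   [palatalisation]
  sezurimpeno → sezurempeno   [vowel merger]
  sezurempeno → sezorempeno   [pre-rhotic lowering]
  giving Pamol sezorempeno.

sezorempeno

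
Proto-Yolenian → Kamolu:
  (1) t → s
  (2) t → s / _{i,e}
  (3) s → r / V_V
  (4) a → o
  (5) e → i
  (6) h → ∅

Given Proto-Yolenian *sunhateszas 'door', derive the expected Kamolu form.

sunoriszos

Kamolu: *sunhateszas > sunhaseszas > sunhareszas > sunhoreszos > sunhoriszos > sunoriszos  (by unconditioned shift, rhotacism, vowel merger, vowel merger, h-loss)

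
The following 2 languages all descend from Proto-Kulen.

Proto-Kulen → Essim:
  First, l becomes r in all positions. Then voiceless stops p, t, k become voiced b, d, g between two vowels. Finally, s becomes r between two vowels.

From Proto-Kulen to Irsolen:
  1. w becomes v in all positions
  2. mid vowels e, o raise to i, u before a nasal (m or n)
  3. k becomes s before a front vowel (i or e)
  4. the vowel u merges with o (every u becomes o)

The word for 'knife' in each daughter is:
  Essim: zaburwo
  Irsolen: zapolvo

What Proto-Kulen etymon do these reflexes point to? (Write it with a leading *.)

*zapulwo

Position 6: Essim has w, Irsolen has v. Essim preserves w here (none of its changes turn any other segment into w), so the proto-segment is *w.
Position 3: Essim has b, Irsolen has p. Irsolen preserves p here (none of its changes turn any other segment into p), so the proto-segment is *p.
Continuing position by position gives *zapulwo; check it forward:
Essim: start from *zapulwo.
  rule 1 (unconditioned shift): zapulwo → zapurwo
  rule 2 (intervocalic voicing): zapurwo → zaburwo
  rule 3: no change — zaburwo
  ⇒ Essim zaburwo
Irsolen: start from *zapulwo.
  rule 1 (unconditioned shift): zapulwo → zapulvo
  rule 2: no change — zapulvo
  rule 3: no change — zapulvo
  rule 4 (vowel merger): zapulvo → zapolvo
  ⇒ Irsolen zapolvo
No other proto-form is consistent with every reflex, so the reconstruction is *zapulwo.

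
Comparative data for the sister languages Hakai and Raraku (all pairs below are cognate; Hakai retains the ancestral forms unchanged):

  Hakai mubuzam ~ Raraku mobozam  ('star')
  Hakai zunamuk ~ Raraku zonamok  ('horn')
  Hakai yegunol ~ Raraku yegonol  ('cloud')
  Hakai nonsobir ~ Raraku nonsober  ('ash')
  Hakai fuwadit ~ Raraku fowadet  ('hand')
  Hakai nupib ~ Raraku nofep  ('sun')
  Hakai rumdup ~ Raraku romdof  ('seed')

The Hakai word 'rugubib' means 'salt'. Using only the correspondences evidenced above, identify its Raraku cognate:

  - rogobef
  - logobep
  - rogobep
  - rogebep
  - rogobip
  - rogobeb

rogobep

mubuzam ~ mobozam, zunamuk ~ zonamok — Hakai u corresponds to Raraku o after a consonant, before a consonant other than r, m, n, p, b, f, v.
mubuzam ~ mobozam — Hakai u corresponds to Raraku o after a consonant, before a labial obstruent.
nupib ~ nofep — Hakai i corresponds to Raraku e after a consonant, before a labial obstruent.
nupib ~ nofep — Hakai b corresponds to Raraku p word-finally.
Applying these to Hakai 'rugubib':
  rugubib → rogubib   (u→o after a consonant, before a consonant other than r, m, n, p, b, f, v)
  rogubib → rogobib   (u→o after a consonant, before a labial obstruent)
  rogobib → rogobeb   (i→e after a consonant, before a labial obstruent)
  rogobeb → rogobep   (b→p word-finally)
So the Raraku cognate is 'rogobep'.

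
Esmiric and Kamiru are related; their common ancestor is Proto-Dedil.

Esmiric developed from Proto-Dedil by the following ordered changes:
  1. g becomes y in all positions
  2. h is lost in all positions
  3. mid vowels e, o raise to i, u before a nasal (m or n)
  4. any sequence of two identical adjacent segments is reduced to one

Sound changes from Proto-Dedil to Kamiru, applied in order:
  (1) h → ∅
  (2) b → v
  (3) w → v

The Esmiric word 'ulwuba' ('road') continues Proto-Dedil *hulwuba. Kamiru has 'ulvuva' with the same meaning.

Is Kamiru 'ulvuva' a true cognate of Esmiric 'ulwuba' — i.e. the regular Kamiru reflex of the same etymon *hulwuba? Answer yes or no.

yes

Derive the expected Kamiru reflex of *hulwuba:
Kamiru: *hulwuba
  hulwuba → ulwuba   [h-loss]
  ulwuba → ulwuva   [unconditioned shift]
  ulwuva → ulvuva   [unconditioned shift]
  giving Kamiru ulvuva.
Kamiru 'ulvuva' matches the regular reflex exactly, so the pair is cognate.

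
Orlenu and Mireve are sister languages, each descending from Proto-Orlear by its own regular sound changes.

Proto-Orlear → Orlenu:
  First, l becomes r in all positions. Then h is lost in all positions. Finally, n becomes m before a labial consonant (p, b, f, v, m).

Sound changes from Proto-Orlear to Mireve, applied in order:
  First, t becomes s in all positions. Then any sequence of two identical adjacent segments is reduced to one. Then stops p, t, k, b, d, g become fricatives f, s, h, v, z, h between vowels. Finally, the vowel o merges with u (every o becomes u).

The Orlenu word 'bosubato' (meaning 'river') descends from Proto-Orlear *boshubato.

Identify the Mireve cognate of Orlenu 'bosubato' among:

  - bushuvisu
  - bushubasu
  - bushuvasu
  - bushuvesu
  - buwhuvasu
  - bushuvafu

Mireve: *boshubato
  boshubato → boshubaso   [unconditioned shift]
  boshubaso (rule 2 does not apply)
  boshubaso → boshuvaso   [intervocalic lenition]
  boshuvaso → bushuvasu   [vowel merger]
  giving Mireve bushuvasu.
The other candidates each miss or misapply at least one Mireve change.

bushuvasu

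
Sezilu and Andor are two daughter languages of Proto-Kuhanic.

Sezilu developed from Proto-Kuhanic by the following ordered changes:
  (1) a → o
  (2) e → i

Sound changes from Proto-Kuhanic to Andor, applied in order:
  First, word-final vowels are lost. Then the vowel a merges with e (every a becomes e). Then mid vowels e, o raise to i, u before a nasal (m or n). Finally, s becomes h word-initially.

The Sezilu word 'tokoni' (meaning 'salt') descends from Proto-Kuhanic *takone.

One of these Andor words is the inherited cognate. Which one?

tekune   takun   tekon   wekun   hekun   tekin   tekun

tekun

Andor: start from *takone.
  rule 1 (apocope): takone → takon
  rule 2 (vowel merger): takon → tekon
  rule 3 (pre-nasal raising): tekon → tekun
  rule 4: no change — tekun
  ⇒ Andor tekun
Among the options, 'tekun' alone shows every Andor change applied in order.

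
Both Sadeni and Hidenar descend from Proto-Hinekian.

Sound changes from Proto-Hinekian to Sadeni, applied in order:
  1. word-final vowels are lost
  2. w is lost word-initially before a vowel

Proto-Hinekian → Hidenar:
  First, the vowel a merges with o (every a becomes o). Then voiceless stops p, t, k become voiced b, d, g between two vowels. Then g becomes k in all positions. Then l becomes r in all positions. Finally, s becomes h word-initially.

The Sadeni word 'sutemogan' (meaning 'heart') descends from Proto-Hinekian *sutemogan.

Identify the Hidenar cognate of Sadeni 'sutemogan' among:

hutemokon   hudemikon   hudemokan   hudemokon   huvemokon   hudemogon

Hidenar: *sutemogan > sutemogon > sudemogon > sudemokon > hudemokon  (by vowel merger, intervocalic voicing, unconditioned shift, debuccalisation)
Only 'hudemokon' matches the regular Hidenar development of *sutemogan.

hudemokon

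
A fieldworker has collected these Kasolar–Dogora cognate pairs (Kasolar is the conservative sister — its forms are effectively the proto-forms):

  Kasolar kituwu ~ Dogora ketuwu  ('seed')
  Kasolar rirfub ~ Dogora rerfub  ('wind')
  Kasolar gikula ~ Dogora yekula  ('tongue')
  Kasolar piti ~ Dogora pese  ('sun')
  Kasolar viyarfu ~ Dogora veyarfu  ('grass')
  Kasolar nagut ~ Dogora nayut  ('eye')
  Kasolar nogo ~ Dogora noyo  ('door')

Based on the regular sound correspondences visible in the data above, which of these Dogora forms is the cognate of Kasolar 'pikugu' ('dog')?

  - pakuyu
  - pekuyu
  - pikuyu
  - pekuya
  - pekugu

kituwu ~ ketuwu, gikula ~ yekula — Kasolar i corresponds to Dogora e after a consonant, before a consonant other than r, m, n, p, b, f, v.
nagut ~ nayut — Kasolar g corresponds to Dogora y between vowels (before a back vowel).
Applying these to Kasolar 'pikugu':
  pikugu → pekugu   (i→e after a consonant, before a consonant other than r, m, n, p, b, f, v)
  pekugu → pekuyu   (g→y between vowels (before a back vowel))
So the Dogora cognate is 'pekuyu'.

pekuyu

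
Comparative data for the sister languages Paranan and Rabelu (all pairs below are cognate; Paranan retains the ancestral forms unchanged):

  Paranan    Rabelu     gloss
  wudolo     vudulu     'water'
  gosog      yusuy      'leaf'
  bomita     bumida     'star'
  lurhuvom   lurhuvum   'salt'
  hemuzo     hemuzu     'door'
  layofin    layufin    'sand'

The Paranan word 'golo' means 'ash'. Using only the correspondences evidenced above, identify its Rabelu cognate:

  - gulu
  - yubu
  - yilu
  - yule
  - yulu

yulu

gosog ~ yusuy — Paranan g corresponds to Rabelu y word-initially before a back vowel.
wudolo ~ vudulu, gosog ~ yusuy — Paranan o corresponds to Rabelu u after a consonant, before a consonant other than r, m, n, p, b, f, v.
wudolo ~ vudulu, hemuzo ~ hemuzu — Paranan o corresponds to Rabelu u word-finally.
Applying these to Paranan 'golo':
  golo → yolo   (g→y word-initially before a back vowel)
  yolo → yulo   (o→u after a consonant, before a consonant other than r, m, n, p, b, f, v)
  yulo → yulu   (o→u word-finally)
So the Rabelu cognate is 'yulu'.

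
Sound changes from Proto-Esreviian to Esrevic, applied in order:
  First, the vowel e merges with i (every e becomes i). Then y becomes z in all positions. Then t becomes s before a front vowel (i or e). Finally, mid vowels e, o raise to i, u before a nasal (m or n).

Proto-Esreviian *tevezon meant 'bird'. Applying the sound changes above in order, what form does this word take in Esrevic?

sivizun

Esrevic: *tevezon
  tevezon → tivizon   [vowel merger]
  tivizon (rule 2 does not apply)
  tivizon → sivizon   [palatalisation]
  sivizon → sivizun   [pre-nasal raising]
  giving Esrevic sivizun.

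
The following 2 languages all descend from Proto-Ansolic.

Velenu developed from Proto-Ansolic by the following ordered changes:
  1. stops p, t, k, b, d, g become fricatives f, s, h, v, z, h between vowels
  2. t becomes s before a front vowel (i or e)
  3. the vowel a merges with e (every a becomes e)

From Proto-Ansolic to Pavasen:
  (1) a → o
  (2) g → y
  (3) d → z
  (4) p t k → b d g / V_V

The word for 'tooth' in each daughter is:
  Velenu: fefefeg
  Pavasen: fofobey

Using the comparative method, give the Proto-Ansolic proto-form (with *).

*fafapeg

Position 4: Velenu has e, Pavasen has o. Taking the neighbouring segments as reconstructed: Velenu e could go back to *a or *e; Pavasen o could go back to *a or *o — the one source consistent with every daughter is *a.
Position 5: Velenu has f, Pavasen has b. Taking the neighbouring segments as reconstructed: Velenu f could go back to *p or *f; Pavasen b could go back to *p or *b — the one source consistent with every daughter is *p.
Continuing position by position gives *fafapeg; check it forward:
Velenu: *fafapeg > fafafeg > fefefeg  (by intervocalic lenition, vowel merger)
Pavasen: start from *fafapeg.
  rule 1 (vowel merger): fafapeg → fofopeg
  rule 2 (unconditioned shift): fofopeg → fofopey
  rule 3: no change — fofopey
  rule 4 (intervocalic voicing): fofopey → fofobey
  ⇒ Pavasen fofobey
*fafapeg is the unique common source.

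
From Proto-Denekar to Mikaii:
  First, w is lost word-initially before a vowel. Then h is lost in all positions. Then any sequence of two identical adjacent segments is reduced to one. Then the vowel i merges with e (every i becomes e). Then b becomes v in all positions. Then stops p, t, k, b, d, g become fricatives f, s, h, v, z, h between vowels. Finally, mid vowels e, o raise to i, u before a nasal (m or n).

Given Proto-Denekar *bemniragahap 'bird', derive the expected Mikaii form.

Mikaii: start from *bemniragahap.
  rule 1: no change — bemniragahap
  rule 2 (h-loss): bemniragahap → bemniragaap
  rule 3 (degemination): bemniragaap → bemniragap
  rule 4 (vowel merger): bemniragap → bemneragap
  rule 5 (unconditioned shift): bemneragap → vemneragap
  rule 6 (intervocalic lenition): vemneragap → vemnerahap
  rule 7 (pre-nasal raising): vemnerahap → vimnerahap
  ⇒ Mikaii vimnerahap

vimnerahap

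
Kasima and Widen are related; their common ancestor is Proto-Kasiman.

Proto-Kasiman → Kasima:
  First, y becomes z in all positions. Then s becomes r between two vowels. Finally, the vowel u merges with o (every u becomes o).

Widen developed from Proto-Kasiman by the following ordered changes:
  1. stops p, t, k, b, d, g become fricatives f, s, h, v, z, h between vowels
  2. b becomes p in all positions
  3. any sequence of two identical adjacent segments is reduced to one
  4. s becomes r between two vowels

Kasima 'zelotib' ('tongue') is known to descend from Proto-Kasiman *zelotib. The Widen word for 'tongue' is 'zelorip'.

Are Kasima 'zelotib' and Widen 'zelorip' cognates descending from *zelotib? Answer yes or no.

Derive the expected Widen reflex of *zelotib:
Widen: *zelotib > zelosib > zelosip > zelorip  (by intervocalic lenition, unconditioned shift, rhotacism)
Widen 'zelorip' matches the regular reflex exactly, so the pair is cognate.

yes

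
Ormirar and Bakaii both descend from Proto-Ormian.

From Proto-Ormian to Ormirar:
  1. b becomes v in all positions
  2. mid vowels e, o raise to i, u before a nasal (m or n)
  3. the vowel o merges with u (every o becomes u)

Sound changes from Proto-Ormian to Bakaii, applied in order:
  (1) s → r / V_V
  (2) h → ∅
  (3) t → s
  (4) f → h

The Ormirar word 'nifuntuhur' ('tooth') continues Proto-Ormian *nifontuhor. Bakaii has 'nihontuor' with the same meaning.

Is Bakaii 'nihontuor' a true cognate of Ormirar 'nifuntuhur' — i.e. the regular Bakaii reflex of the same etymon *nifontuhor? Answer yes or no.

Derive the expected Bakaii reflex of *nifontuhor:
Bakaii: *nifontuhor > nifontuor > nifonsuor > nihonsuor  (by h-loss, unconditioned shift, unconditioned shift)
The regular Bakaii reflex would be 'nihonsuor', but the attested form is 'nihontuor'. The correspondence is irregular, so they are not cognates (the Bakaii form has a different source).

no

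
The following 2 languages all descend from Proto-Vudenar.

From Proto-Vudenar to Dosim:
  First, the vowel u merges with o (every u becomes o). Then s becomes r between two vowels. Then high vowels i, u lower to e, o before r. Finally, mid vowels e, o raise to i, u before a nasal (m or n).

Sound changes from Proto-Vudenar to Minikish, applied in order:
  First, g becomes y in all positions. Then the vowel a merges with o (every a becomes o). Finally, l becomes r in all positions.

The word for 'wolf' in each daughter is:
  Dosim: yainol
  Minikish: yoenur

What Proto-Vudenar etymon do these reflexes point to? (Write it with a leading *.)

*yaenul

Position 6: Dosim has l, Minikish has r. Dosim preserves l here (none of its changes turn any other segment into l), so the proto-segment is *l.
Position 3: Dosim has i, Minikish has e. Minikish preserves e here (none of its changes turn any other segment into e), so the proto-segment is *e.
This points to *yaenul. Verify forward in each daughter:
Dosim: *yaenul > yaenol > yainol  (by vowel merger, pre-nasal raising)
Minikish: *yaenul > yoenul > yoenur  (by vowel merger, unconditioned shift)
Only *yaenul yields all of Dosim yainol, Minikish yoenur.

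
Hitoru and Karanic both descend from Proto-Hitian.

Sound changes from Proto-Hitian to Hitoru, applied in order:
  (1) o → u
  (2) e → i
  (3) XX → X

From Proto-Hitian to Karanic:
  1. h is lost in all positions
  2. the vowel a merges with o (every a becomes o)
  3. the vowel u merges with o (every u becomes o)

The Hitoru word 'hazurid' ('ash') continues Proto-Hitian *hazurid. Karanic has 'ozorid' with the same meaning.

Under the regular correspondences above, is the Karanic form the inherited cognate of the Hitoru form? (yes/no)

Derive the expected Karanic reflex of *hazurid:
Karanic: start from *hazurid.
  rule 1 (h-loss): hazurid → azurid
  rule 2 (vowel merger): azurid → ozurid
  rule 3 (vowel merger): ozurid → ozorid
  ⇒ Karanic ozorid
Karanic 'ozorid' matches the regular reflex exactly, so the pair is cognate.

yes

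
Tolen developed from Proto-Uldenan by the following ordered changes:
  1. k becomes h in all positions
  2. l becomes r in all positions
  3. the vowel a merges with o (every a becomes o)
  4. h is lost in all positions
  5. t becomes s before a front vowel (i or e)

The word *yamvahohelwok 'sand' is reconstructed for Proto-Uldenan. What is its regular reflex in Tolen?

Tolen: *yamvahohelwok > yamvahohelwoh > yamvahoherwoh > yomvohoherwoh > yomvooerwo  (by unconditioned shift, unconditioned shift, vowel merger, h-loss)

yomvooerwo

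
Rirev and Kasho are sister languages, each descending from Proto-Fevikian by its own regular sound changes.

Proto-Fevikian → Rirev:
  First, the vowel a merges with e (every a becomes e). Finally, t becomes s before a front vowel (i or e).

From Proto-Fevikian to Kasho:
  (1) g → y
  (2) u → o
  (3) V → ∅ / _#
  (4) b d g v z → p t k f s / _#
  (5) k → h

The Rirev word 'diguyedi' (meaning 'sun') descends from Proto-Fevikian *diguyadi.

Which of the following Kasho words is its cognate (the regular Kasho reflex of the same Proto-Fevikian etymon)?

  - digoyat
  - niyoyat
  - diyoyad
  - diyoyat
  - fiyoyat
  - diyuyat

Kasho: *diguyadi
  diguyadi → diyuyadi   [unconditioned shift]
  diyuyadi → diyoyadi   [vowel merger]
  diyoyadi → diyoyad   [apocope]
  diyoyad → diyoyat   [final devoicing]
  diyoyat (rule 5 does not apply)
  giving Kasho diyoyat.

diyoyat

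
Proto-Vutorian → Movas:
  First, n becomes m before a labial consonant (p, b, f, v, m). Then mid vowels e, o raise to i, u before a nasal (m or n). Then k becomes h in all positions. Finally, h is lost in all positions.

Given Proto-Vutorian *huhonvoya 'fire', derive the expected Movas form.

Movas: start from *huhonvoya.
  rule 1 (nasal place assimilation): huhonvoya → huhomvoya
  rule 2 (pre-nasal raising): huhomvoya → huhumvoya
  rule 3: no change — huhumvoya
  rule 4 (h-loss): huhumvoya → uumvoya
  ⇒ Movas uumvoya

uumvoya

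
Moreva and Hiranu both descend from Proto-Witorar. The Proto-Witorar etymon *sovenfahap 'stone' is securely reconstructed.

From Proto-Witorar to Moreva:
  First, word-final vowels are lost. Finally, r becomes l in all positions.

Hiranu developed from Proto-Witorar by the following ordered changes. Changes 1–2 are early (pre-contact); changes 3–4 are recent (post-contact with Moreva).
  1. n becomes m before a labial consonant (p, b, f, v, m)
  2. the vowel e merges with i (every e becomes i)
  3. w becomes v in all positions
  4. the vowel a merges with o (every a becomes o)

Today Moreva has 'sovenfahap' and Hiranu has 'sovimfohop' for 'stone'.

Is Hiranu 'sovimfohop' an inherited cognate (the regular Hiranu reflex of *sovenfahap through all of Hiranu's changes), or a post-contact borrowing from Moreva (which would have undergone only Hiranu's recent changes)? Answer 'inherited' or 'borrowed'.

inherited

If inherited, *sovenfahap would pass through all of Hiranu's changes:
Hiranu: *sovenfahap > sovemfahap > sovimfahap > sovimfohop  (by nasal place assimilation, vowel merger, vowel merger)
If borrowed from Moreva 'sovenfahap' after the early changes, it would undergo only the recent ones:
  rule 3 (unconditioned shift): no change (sovenfahap)
  rule 4 (vowel merger): sovenfahap → sovenfohop
  ⇒ as a loan: sovenfohop
Hiranu 'sovimfohop' matches the inherited outcome exactly, so it is an inherited cognate, not a loan.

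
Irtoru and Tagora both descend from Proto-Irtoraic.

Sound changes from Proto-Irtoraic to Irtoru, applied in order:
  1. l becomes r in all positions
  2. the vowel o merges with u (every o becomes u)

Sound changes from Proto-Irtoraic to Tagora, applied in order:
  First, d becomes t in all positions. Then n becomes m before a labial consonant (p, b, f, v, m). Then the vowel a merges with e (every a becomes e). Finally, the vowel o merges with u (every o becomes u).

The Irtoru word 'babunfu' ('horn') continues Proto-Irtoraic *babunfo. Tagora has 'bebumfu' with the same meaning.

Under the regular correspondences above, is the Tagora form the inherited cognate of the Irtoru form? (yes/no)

yes

Derive the expected Tagora reflex of *babunfo:
Tagora: start from *babunfo.
  rule 1: no change — babunfo
  rule 2 (nasal place assimilation): babunfo → babumfo
  rule 3 (vowel merger): babumfo → bebumfo
  rule 4 (vowel merger): bebumfo → bebumfu
  ⇒ Tagora bebumfu
Tagora 'bebumfu' matches the regular reflex exactly, so the pair is cognate.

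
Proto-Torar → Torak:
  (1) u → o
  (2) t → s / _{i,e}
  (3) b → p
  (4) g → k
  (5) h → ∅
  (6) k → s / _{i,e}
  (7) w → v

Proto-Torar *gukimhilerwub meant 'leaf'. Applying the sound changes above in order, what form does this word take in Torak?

kosimilervop

Torak: start from *gukimhilerwub.
  rule 1 (vowel merger): gukimhilerwub → gokimhilerwob
  rule 2: no change — gokimhilerwob
  rule 3 (unconditioned shift): gokimhilerwob → gokimhilerwop
  rule 4 (unconditioned shift): gokimhilerwop → kokimhilerwop
  rule 5 (h-loss): kokimhilerwop → kokimilerwop
  rule 6 (palatalisation): kokimilerwop → kosimilerwop
  rule 7 (unconditioned shift): kosimilerwop → kosimilervop
  ⇒ Torak kosimilervop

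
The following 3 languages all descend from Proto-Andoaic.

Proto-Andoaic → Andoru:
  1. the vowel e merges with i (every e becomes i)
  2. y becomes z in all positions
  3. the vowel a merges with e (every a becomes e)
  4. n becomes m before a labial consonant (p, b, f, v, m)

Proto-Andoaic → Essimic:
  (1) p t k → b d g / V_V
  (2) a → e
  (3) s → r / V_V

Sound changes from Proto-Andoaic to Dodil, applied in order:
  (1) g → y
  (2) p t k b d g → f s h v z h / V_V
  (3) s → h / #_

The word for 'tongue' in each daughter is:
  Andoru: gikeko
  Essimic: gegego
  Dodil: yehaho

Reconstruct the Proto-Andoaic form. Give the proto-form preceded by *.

*gekako

Position 5: Andoru has k, Essimic has g, Dodil has h. Andoru preserves k here (none of its changes turn any other segment into k), so the proto-segment is *k.
Position 1: Andoru has g, Essimic has g, Dodil has y. Andoru preserves g here (none of its changes turn any other segment into g), so the proto-segment is *g.
This points to *gekako. Verify forward in each daughter:
Andoru: *gekako > gikako > gikeko  (by vowel merger, vowel merger)
Essimic: start from *gekako.
  rule 1 (intervocalic voicing): gekako → gegago
  rule 2 (vowel merger): gegago → gegego
  rule 3: no change — gegego
  ⇒ Essimic gegego
Dodil: *gekako
  gekako → yekako   [unconditioned shift]
  yekako → yehaho   [intervocalic lenition]
  yehaho (rule 3 does not apply)
  giving Dodil yehaho.
Only *gekako yields all of Andoru gikeko, Essimic gegego, Dodil yehaho.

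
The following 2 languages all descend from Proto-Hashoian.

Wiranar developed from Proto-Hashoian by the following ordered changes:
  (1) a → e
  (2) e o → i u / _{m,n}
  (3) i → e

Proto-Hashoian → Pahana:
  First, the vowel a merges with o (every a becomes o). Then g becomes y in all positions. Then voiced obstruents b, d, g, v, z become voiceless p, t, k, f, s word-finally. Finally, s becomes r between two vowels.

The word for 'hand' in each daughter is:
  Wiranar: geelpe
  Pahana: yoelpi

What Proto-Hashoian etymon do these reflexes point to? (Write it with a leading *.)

*gaelpi

Position 6: Wiranar has e, Pahana has i. Pahana preserves i here (none of its changes turn any other segment into i), so the proto-segment is *i.
Position 1: Wiranar has g, Pahana has y. Wiranar preserves g here (none of its changes turn any other segment into g), so the proto-segment is *g.
Position 2: Wiranar has e, Pahana has o. Taking the neighbouring segments as reconstructed: Wiranar e could go back to *a or *e or *i; Pahana o could go back to *a or *o — the one source consistent with every daughter is *a.
Verify the candidate proto-form against each daughter:
Wiranar: *gaelpi > geelpi > geelpe  (by vowel merger, vowel merger)
Pahana: *gaelpi > goelpi > yoelpi  (by vowel merger, unconditioned shift)
No other proto-form is consistent with every reflex, so the reconstruction is *gaelpi.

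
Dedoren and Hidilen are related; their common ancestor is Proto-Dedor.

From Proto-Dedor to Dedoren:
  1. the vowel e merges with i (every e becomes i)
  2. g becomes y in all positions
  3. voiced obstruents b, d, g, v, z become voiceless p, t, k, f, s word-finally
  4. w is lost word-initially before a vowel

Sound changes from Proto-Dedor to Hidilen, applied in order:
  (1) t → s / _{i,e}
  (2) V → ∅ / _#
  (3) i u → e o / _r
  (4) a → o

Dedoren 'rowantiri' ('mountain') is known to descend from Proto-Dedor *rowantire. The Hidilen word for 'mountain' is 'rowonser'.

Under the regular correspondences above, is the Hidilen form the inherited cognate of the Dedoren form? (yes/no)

Derive the expected Hidilen reflex of *rowantire:
Hidilen: start from *rowantire.
  rule 1 (palatalisation): rowantire → rowansire
  rule 2 (apocope): rowansire → rowansir
  rule 3 (pre-rhotic lowering): rowansir → rowanser
  rule 4 (vowel merger): rowanser → rowonser
  ⇒ Hidilen rowonser
Hidilen 'rowonser' matches the regular reflex exactly, so the pair is cognate.

yes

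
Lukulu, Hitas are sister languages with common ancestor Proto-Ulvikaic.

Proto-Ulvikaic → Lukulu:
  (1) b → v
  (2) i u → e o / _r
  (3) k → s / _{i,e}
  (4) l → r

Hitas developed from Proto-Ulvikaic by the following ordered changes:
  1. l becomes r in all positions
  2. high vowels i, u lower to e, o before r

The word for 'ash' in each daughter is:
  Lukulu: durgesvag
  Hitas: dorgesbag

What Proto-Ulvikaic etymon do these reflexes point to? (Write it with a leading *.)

Position 7: Lukulu has v, Hitas has b. Hitas preserves b here (none of its changes turn any other segment into b), so the proto-segment is *b.
Position 3: Lukulu has r, Hitas has r. Taking the neighbouring segments as reconstructed: Lukulu r can only go back to *l; Hitas r could go back to *l or *r — the one source consistent with every daughter is *l.
Verify the candidate proto-form against each daughter:
Lukulu: *dulgesbag > dulgesvag > durgesvag  (by unconditioned shift, unconditioned shift)
Hitas: *dulgesbag > durgesbag > dorgesbag  (by unconditioned shift, pre-rhotic lowering)
No other proto-form is consistent with every reflex, so the reconstruction is *dulgesbag.

*dulgesbag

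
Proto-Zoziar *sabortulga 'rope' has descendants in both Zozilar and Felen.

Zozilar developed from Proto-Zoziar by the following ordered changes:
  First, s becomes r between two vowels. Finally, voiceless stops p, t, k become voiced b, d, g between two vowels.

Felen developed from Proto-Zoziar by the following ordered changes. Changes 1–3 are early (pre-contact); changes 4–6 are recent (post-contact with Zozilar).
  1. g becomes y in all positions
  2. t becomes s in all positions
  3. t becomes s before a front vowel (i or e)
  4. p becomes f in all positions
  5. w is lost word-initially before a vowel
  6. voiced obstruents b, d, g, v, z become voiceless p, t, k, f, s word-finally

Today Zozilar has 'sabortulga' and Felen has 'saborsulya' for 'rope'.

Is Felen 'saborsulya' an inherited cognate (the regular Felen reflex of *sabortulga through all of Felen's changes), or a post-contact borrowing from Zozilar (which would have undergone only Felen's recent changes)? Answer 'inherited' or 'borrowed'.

If inherited, *sabortulga would pass through all of Felen's changes:
Felen: *sabortulga
  sabortulga → sabortulya   [unconditioned shift]
  sabortulya → saborsulya   [unconditioned shift]
  saborsulya (rule 3 does not apply)
  saborsulya (rule 4 does not apply)
  saborsulya (rule 5 does not apply)
  saborsulya (rule 6 does not apply)
  giving Felen saborsulya.
If borrowed from Zozilar 'sabortulga' after the early changes, it would undergo only the recent ones:
  rule 4 (unconditioned shift): no change (sabortulga)
  rule 5 (glide loss): no change (sabortulga)
  rule 6 (final devoicing): no change (sabortulga)
  ⇒ as a loan: sabortulga
Felen 'saborsulya' matches the inherited outcome exactly, so it is an inherited cognate, not a loan.

inherited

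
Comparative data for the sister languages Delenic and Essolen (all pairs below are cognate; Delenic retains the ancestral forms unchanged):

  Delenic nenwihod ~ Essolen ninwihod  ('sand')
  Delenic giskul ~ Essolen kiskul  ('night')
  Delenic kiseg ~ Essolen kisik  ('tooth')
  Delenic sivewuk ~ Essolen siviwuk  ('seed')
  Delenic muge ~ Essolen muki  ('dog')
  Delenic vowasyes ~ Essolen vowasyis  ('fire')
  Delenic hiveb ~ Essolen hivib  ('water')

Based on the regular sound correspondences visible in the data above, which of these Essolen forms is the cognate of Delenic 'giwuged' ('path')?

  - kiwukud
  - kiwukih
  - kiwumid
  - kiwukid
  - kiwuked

kiwukid

giskul ~ kiskul — Delenic g corresponds to Essolen k word-initially before a front vowel.
muge ~ muki — Delenic g corresponds to Essolen k between vowels (before a front vowel).
kiseg ~ kisik, sivewuk ~ siviwuk — Delenic e corresponds to Essolen i after a consonant, before a consonant other than r, m, n, p, b, f, v.
Applying these to Delenic 'giwuged':
  giwuged → kiwuged   (g→k word-initially before a front vowel)
  kiwuged → kiwuked   (g→k between vowels (before a front vowel))
  kiwuked → kiwukid   (e→i after a consonant, before a consonant other than r, m, n, p, b, f, v)
So the Essolen cognate is 'kiwukid'.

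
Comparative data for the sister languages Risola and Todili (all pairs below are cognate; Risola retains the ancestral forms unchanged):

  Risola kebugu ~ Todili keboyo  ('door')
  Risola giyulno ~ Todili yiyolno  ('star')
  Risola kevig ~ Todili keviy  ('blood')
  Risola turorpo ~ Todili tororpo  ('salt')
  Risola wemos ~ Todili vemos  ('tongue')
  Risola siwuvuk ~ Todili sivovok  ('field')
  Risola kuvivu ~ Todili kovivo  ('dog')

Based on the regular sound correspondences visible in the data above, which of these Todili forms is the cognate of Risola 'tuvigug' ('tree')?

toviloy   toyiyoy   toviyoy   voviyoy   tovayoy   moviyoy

siwuvuk ~ sivovok, kuvivu ~ kovivo — Risola u corresponds to Todili o after a consonant, before a labial obstruent.
kebugu ~ keboyo — Risola g corresponds to Todili y between vowels (before a back vowel).
kebugu ~ keboyo, giyulno ~ yiyolno — Risola u corresponds to Todili o after a consonant, before a consonant other than r, m, n, p, b, f, v.
kevig ~ keviy — Risola g corresponds to Todili y word-finally.
Applying these to Risola 'tuvigug':
  tuvigug → tovigug   (u→o after a consonant, before a labial obstruent)
  tovigug → toviyug   (g→y between vowels (before a back vowel))
  toviyug → toviyog   (u→o after a consonant, before a consonant other than r, m, n, p, b, f, v)
  toviyog → toviyoy   (g→y word-finally)
So the Todili cognate is 'toviyoy'.

toviyoy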